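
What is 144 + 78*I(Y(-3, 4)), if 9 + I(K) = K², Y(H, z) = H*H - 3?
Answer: 2250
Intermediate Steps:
Y(H, z) = -3 + H² (Y(H, z) = H² - 3 = -3 + H²)
I(K) = -9 + K²
144 + 78*I(Y(-3, 4)) = 144 + 78*(-9 + (-3 + (-3)²)²) = 144 + 78*(-9 + (-3 + 9)²) = 144 + 78*(-9 + 6²) = 144 + 78*(-9 + 36) = 144 + 78*27 = 144 + 2106 = 2250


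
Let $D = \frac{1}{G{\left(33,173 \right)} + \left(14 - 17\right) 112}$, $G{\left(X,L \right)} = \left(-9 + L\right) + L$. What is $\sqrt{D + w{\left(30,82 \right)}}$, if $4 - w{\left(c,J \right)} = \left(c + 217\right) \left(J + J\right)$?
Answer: $i \sqrt{40503} \approx 201.25 i$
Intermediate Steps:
$w{\left(c,J \right)} = 4 - 2 J \left(217 + c\right)$ ($w{\left(c,J \right)} = 4 - \left(c + 217\right) \left(J + J\right) = 4 - \left(217 + c\right) 2 J = 4 - 2 J \left(217 + c\right)$)
$G{\left(X,L \right)} = -9 + 2 L$
$D = 1$ ($D = \frac{1}{\left(-9 + 2 \cdot 173\right) + \left(14 - 17\right) 112} = \frac{1}{\left(-9 + 346\right) - 336} = \frac{1}{337 - 336} = 1^{-1} = 1$)
$\sqrt{D + w{\left(30,82 \right)}} = \sqrt{1 - \left(35584 + 4920\right)} = \sqrt{1 - 40504} = \sqrt{-40503} = i \sqrt{40503}$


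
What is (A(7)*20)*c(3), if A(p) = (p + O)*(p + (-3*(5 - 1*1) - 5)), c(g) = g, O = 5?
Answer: -7200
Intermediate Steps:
A(p) = (-17 + p)*(5 + p) (A(p) = (p + 5)*(p + (-3*(5 - 1*1) - 5)) = (5 + p)*(p + (-3*(5 - 1) - 5)) = (5 + p)*(p + (-3*4 - 5)) = (5 + p)*(p + (-12 - 5)) = (5 + p)*(p - 17) = (5 + p)*(-17 + p) = (-17 + p)*(5 + p))
(A(7)*20)*c(3) = ((-85 + 7² - 12*7)*20)*3 = ((-85 + 49 - 84)*20)*3 = -120*20*3 = -2400*3 = -7200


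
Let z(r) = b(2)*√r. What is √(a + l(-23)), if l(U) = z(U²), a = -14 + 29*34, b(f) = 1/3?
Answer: √8817/3 ≈ 31.300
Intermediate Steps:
b(f) = ⅓
a = 972 (a = -14 + 986 = 972)
z(r) = √r/3
l(U) = √(U²)/3
√(a + l(-23)) = √(972 + √((-23)²)/3) = √(972 + √529/3) = √(972 + (⅓)*23) = √(972 + 23/3) = √(2939/3) = √8817/3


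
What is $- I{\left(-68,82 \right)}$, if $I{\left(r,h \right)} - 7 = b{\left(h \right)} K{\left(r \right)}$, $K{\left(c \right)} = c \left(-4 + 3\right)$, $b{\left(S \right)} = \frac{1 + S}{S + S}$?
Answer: $- \frac{1698}{41} \approx -41.415$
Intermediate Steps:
$b{\left(S \right)} = \frac{1 + S}{2 S}$
$K{\left(c \right)} = - c$ ($K{\left(c \right)} = c \left(-1\right) = - c$)
$I{\left(r,h \right)} = 7 - \frac{r \left(1 + h\right)}{2 h}$ ($I{\left(r,h \right)} = 7 + \frac{1 + h}{2 h} \left(- r\right) = 7 - \frac{r \left(1 + h\right)}{2 h}$)
$- I{\left(-68,82 \right)} = - (7 - -34 - - \frac{34}{82}) = - (7 + 34 - \left(-34\right) \frac{1}{82}) = - (7 + 34 + \frac{17}{41}) = \left(-1\right) \frac{1698}{41} = - \frac{1698}{41}$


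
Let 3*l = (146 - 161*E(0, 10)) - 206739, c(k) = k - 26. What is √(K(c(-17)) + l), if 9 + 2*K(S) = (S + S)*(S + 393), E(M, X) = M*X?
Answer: I*√3021078/6 ≈ 289.69*I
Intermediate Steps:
c(k) = -26 + k
l = -206593/3 (l = ((146 - 0*10) - 206739)/3 = ((146 - 161*0) - 206739)/3 = ((146 + 0) - 206739)/3 = (146 - 206739)/3 = (⅓)*(-206593) = -206593/3 ≈ -68864.)
K(S) = -9/2 + S*(393 + S) (K(S) = -9/2 + ((S + S)*(S + 393))/2 = -9/2 + ((2*S)*(393 + S))/2 = -9/2 + (2*S*(393 + S))/2 = -9/2 + S*(393 + S))
√(K(c(-17)) + l) = √((-9/2 + (-26 - 17)² + 393*(-26 - 17)) - 206593/3) = √((-9/2 + (-43)² + 393*(-43)) - 206593/3) = √((-9/2 + 1849 - 16899) - 206593/3) = √(-30109/2 - 206593/3) = √(-503513/6) = I*√3021078/6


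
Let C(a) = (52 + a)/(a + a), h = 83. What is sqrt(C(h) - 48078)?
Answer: 3*I*sqrt(147201662)/166 ≈ 219.27*I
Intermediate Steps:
C(a) = (52 + a)/(2*a) (C(a) = (52 + a)/((2*a)) = (52 + a)*(1/(2*a)) = (52 + a)/(2*a))
sqrt(C(h) - 48078) = sqrt((1/2)*(52 + 83)/83 - 48078) = sqrt((1/2)*(1/83)*135 - 48078) = sqrt(135/166 - 48078) = sqrt(-7980813/166) = 3*I*sqrt(147201662)/166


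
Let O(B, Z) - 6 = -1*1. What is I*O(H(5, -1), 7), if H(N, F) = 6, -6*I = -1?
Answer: ⅚ ≈ 0.83333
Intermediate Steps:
I = ⅙ (I = -⅙*(-1) = ⅙ ≈ 0.16667)
O(B, Z) = 5 (O(B, Z) = 6 - 1*1 = 6 - 1 = 5)
I*O(H(5, -1), 7) = (⅙)*5 = ⅚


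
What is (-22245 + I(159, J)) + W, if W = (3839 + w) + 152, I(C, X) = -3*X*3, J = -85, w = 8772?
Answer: -8717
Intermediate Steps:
I(C, X) = -9*X
W = 12763 (W = (3839 + 8772) + 152 = 12611 + 152 = 12763)
(-22245 + I(159, J)) + W = (-22245 - 9*(-85)) + 12763 = (-22245 + 765) + 12763 = -21480 + 12763 = -8717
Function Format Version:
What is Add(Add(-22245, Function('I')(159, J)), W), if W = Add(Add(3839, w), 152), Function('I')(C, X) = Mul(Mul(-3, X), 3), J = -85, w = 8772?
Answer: -8717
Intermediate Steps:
Function('I')(C, X) = Mul(-9, X)
W = 12763 (W = Add(Add(3839, 8772), 152) = Add(12611, 152) = 12763)
Add(Add(-22245, Function('I')(159, J)), W) = Add(Add(-22245, Mul(-9, -85)), 12763) = Add(Add(-22245, 765), 12763) = Add(-21480, 12763) = -8717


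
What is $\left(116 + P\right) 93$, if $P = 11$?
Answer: $11811$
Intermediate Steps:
$\left(116 + P\right) 93 = \left(116 + 11\right) 93 = 127 \cdot 93 = 11811$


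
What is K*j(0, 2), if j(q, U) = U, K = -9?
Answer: -18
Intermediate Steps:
K*j(0, 2) = -9*2 = -18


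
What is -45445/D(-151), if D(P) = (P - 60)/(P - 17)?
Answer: -7634760/211 ≈ -36184.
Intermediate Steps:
D(P) = (-60 + P)/(-17 + P)
-45445/D(-151) = -45445*(-17 - 151)/(-60 - 151) = -45445/(-211/(-168)) = -45445/((-1/168*(-211))) = -45445/211/168 = -45445*168/211 = -7634760/211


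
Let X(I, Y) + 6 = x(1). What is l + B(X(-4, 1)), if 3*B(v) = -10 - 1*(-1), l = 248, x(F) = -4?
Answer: 245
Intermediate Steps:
X(I, Y) = -10 (X(I, Y) = -6 - 4 = -10)
B(v) = -3 (B(v) = (-10 - 1*(-1))/3 = (-10 + 1)/3 = (1/3)*(-9) = -3)
l + B(X(-4, 1)) = 248 - 3 = 245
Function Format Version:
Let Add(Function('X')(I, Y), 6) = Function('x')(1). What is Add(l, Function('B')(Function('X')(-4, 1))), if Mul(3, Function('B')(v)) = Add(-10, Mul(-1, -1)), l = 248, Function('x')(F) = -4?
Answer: 245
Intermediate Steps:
Function('X')(I, Y) = -10 (Function('X')(I, Y) = Add(-6, -4) = -10)
Function('B')(v) = -3 (Function('B')(v) = Mul(Rational(1, 3), Add(-10, Mul(-1, -1))) = Mul(Rational(1, 3), Add(-10, 1)) = Mul(Rational(1, 3), -9) = -3)
Add(l, Function('B')(Function('X')(-4, 1))) = Add(248, -3) = 245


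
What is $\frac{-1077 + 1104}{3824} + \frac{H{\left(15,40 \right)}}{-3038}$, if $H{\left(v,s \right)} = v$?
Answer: $\frac{12333}{5808656} \approx 0.0021232$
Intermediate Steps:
$\frac{-1077 + 1104}{3824} + \frac{H{\left(15,40 \right)}}{-3038} = \frac{-1077 + 1104}{3824} + \frac{15}{-3038} = 27 \cdot \frac{1}{3824} + 15 \left(- \frac{1}{3038}\right) = \frac{27}{3824} - \frac{15}{3038} = \frac{12333}{5808656}$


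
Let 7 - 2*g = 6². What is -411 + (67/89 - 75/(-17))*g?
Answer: -735146/1513 ≈ -485.89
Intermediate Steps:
g = -29/2 (g = 7/2 - ½*6² = 7/2 - ½*36 = 7/2 - 18 = -29/2 ≈ -14.500)
-411 + (67/89 - 75/(-17))*g = -411 + (67/89 - 75/(-17))*(-29/2) = -411 + (67*(1/89) - 75*(-1/17))*(-29/2) = -411 + (67/89 + 75/17)*(-29/2) = -411 + (7814/1513)*(-29/2) = -411 - 113303/1513 = -735146/1513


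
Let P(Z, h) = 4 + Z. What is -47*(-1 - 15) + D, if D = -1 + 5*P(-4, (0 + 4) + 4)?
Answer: 751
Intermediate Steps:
D = -1 (D = -1 + 5*(4 - 4) = -1 + 5*0 = -1 + 0 = -1)
-47*(-1 - 15) + D = -47*(-1 - 15) - 1 = -47*(-16) - 1 = 752 - 1 = 751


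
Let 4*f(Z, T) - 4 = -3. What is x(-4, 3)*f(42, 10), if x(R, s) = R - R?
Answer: 0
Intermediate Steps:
f(Z, T) = ¼ (f(Z, T) = 1 + (¼)*(-3) = 1 - ¾ = ¼)
x(R, s) = 0
x(-4, 3)*f(42, 10) = 0*(¼) = 0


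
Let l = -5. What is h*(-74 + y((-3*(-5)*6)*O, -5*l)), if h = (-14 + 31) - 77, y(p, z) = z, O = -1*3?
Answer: 2940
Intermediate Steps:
O = -3
h = -60 (h = 17 - 77 = -60)
h*(-74 + y((-3*(-5)*6)*O, -5*l)) = -60*(-74 - 5*(-5)) = -60*(-74 + 25) = -60*(-49) = 2940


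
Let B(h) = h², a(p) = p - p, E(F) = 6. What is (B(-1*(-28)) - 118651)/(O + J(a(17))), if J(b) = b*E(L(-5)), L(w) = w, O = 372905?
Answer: -117867/372905 ≈ -0.31608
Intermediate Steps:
a(p) = 0
J(b) = 6*b (J(b) = b*6 = 6*b)
(B(-1*(-28)) - 118651)/(O + J(a(17))) = ((-1*(-28))² - 118651)/(372905 + 6*0) = (28² - 118651)/(372905 + 0) = (784 - 118651)/372905 = -117867*1/372905 = -117867/372905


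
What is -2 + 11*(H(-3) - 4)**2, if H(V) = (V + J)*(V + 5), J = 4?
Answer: 42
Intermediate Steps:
H(V) = (4 + V)*(5 + V) (H(V) = (V + 4)*(V + 5) = (4 + V)*(5 + V))
-2 + 11*(H(-3) - 4)**2 = -2 + 11*((20 + (-3)**2 + 9*(-3)) - 4)**2 = -2 + 11*((20 + 9 - 27) - 4)**2 = -2 + 11*(2 - 4)**2 = -2 + 11*(-2)**2 = -2 + 11*4 = -2 + 44 = 42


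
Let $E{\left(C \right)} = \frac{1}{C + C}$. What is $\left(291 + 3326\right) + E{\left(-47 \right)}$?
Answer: $\frac{339997}{94} \approx 3617.0$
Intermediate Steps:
$E{\left(C \right)} = \frac{1}{2 C}$
$\left(291 + 3326\right) + E{\left(-47 \right)} = \left(291 + 3326\right) + \frac{1}{2 \left(-47\right)} = 3617 + \frac{1}{2} \left(- \frac{1}{47}\right) = 3617 - \frac{1}{94} = \frac{339997}{94}$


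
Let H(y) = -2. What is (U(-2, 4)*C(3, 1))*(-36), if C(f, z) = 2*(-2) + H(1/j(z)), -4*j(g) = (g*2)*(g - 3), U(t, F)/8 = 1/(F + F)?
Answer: 216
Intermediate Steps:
U(t, F) = 4/F (U(t, F) = 8/(F + F) = 8/((2*F)) = 8*(1/(2*F)) = 4/F)
j(g) = -g*(-3 + g)/2 (j(g) = -g*2*(g - 3)/4 = -2*g*(-3 + g)/4 = -g*(-3 + g)/2)
C(f, z) = -6 (C(f, z) = 2*(-2) - 2 = -4 - 2 = -6)
(U(-2, 4)*C(3, 1))*(-36) = ((4/4)*(-6))*(-36) = ((4*(1/4))*(-6))*(-36) = (1*(-6))*(-36) = -6*(-36) = 216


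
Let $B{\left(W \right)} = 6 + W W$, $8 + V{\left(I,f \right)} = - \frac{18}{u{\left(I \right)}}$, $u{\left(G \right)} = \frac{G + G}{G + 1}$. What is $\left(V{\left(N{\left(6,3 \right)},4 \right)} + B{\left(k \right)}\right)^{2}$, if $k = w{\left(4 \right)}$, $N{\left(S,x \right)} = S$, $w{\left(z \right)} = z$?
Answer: $\frac{49}{4} \approx 12.25$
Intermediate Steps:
$k = 4$
$u{\left(G \right)} = \frac{2 G}{1 + G}$
$V{\left(I,f \right)} = -8 - \frac{9 \left(1 + I\right)}{I}$ ($V{\left(I,f \right)} = -8 - \frac{18}{2 I \frac{1}{1 + I}} = -8 - 18 \frac{1 + I}{2 I} = -8 - \frac{9 \left(1 + I\right)}{I}$)
$B{\left(W \right)} = 6 + W^{2}$
$\left(V{\left(N{\left(6,3 \right)},4 \right)} + B{\left(k \right)}\right)^{2} = \left(\left(-17 - \frac{9}{6}\right) + \left(6 + 4^{2}\right)\right)^{2} = \left(\left(-17 - \frac{3}{2}\right) + \left(6 + 16\right)\right)^{2} = \left(\left(-17 - \frac{3}{2}\right) + 22\right)^{2} = \left(- \frac{37}{2} + 22\right)^{2} = \left(\frac{7}{2}\right)^{2} = \frac{49}{4}$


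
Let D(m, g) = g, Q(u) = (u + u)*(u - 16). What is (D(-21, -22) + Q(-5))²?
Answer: 35344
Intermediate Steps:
Q(u) = 2*u*(-16 + u) (Q(u) = (2*u)*(-16 + u) = 2*u*(-16 + u))
(D(-21, -22) + Q(-5))² = (-22 + 2*(-5)*(-16 - 5))² = (-22 + 2*(-5)*(-21))² = (-22 + 210)² = 188² = 35344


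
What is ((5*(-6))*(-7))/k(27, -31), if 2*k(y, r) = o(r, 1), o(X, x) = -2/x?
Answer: -210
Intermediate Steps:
k(y, r) = -1 (k(y, r) = (-2/1)/2 = (-2*1)/2 = (½)*(-2) = -1)
((5*(-6))*(-7))/k(27, -31) = ((5*(-6))*(-7))/(-1) = -30*(-7)*(-1) = 210*(-1) = -210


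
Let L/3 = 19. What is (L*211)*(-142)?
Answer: -1707834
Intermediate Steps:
L = 57 (L = 3*19 = 57)
(L*211)*(-142) = (57*211)*(-142) = 12027*(-142) = -1707834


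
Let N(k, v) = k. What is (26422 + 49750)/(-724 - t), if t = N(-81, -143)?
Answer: -76172/643 ≈ -118.46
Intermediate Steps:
t = -81
(26422 + 49750)/(-724 - t) = (26422 + 49750)/(-724 - 1*(-81)) = 76172/(-724 + 81) = 76172/(-643) = 76172*(-1/643) = -76172/643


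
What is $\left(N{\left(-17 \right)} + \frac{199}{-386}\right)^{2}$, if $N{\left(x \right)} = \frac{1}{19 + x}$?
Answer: $\frac{9}{37249} \approx 0.00024162$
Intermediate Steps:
$\left(N{\left(-17 \right)} + \frac{199}{-386}\right)^{2} = \left(\frac{1}{19 - 17} + \frac{199}{-386}\right)^{2} = \left(\frac{1}{2} + 199 \left(- \frac{1}{386}\right)\right)^{2} = \left(\frac{1}{2} - \frac{199}{386}\right)^{2} = \left(- \frac{3}{193}\right)^{2} = \frac{9}{37249}$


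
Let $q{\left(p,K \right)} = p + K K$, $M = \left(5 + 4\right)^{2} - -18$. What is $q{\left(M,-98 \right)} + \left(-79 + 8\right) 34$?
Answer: $7289$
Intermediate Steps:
$M = 99$ ($M = 9^{2} + 18 = 81 + 18 = 99$)
$q{\left(p,K \right)} = p + K^{2}$
$q{\left(M,-98 \right)} + \left(-79 + 8\right) 34 = \left(99 + \left(-98\right)^{2}\right) + \left(-79 + 8\right) 34 = \left(99 + 9604\right) - 2414 = 9703 - 2414 = 7289$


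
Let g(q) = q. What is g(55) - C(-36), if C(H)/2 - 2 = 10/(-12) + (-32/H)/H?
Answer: 4270/81 ≈ 52.716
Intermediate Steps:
C(H) = 7/3 - 64/H² (C(H) = 4 + 2*(10/(-12) + (-32/H)/H) = 4 + 2*(10*(-1/12) - 32/H²) = 4 + 2*(-⅚ - 32/H²) = 4 + (-5/3 - 64/H²) = 7/3 - 64/H²)
g(55) - C(-36) = 55 - (7/3 - 64/(-36)²) = 55 - (7/3 - 64*1/1296) = 55 - (7/3 - 4/81) = 55 - 1*185/81 = 55 - 185/81 = 4270/81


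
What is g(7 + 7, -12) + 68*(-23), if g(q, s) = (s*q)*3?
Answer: -2068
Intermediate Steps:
g(q, s) = 3*q*s (g(q, s) = (q*s)*3 = 3*q*s)
g(7 + 7, -12) + 68*(-23) = 3*(7 + 7)*(-12) + 68*(-23) = 3*14*(-12) - 1564 = -504 - 1564 = -2068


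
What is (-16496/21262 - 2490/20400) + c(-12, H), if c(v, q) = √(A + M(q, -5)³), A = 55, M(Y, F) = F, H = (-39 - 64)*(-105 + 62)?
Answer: -6491013/7229080 + I*√70 ≈ -0.8979 + 8.3666*I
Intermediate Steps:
H = 4429 (H = -103*(-43) = 4429)
c(v, q) = I*√70 (c(v, q) = √(55 + (-5)³) = √(55 - 125) = √(-70) = I*√70)
(-16496/21262 - 2490/20400) + c(-12, H) = (-16496/21262 - 2490/20400) + I*√70 = (-16496*1/21262 - 2490*1/20400) + I*√70 = (-8248/10631 - 83/680) + I*√70 = -6491013/7229080 + I*√70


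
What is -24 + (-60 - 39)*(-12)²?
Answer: -14280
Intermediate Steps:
-24 + (-60 - 39)*(-12)² = -24 - 99*144 = -24 - 14256 = -14280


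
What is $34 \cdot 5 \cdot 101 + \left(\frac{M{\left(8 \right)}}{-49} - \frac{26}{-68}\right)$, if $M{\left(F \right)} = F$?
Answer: $\frac{28605585}{1666} \approx 17170.0$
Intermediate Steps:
$34 \cdot 5 \cdot 101 + \left(\frac{M{\left(8 \right)}}{-49} - \frac{26}{-68}\right) = 34 \cdot 5 \cdot 101 + \left(\frac{8}{-49} - \frac{26}{-68}\right) = 170 \cdot 101 + \left(8 \left(- \frac{1}{49}\right) - - \frac{13}{34}\right) = 17170 + \left(- \frac{8}{49} + \frac{13}{34}\right) = 17170 + \frac{365}{1666} = \frac{28605585}{1666}$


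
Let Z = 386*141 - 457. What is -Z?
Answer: -53969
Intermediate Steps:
Z = 53969 (Z = 54426 - 457 = 53969)
-Z = -1*53969 = -53969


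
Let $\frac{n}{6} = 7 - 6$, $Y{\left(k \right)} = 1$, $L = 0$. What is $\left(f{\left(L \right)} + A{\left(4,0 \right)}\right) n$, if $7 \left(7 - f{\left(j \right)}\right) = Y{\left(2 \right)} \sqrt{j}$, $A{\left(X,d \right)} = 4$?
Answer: $66$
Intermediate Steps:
$n = 6$ ($n = 6 \left(7 - 6\right) = 6 \cdot 1 = 6$)
$f{\left(j \right)} = 7 - \frac{\sqrt{j}}{7}$ ($f{\left(j \right)} = 7 - \frac{1 \sqrt{j}}{7} = 7 - \frac{\sqrt{j}}{7}$)
$\left(f{\left(L \right)} + A{\left(4,0 \right)}\right) n = \left(\left(7 - \frac{\sqrt{0}}{7}\right) + 4\right) 6 = \left(\left(7 - 0\right) + 4\right) 6 = \left(\left(7 + 0\right) + 4\right) 6 = \left(7 + 4\right) 6 = 11 \cdot 6 = 66$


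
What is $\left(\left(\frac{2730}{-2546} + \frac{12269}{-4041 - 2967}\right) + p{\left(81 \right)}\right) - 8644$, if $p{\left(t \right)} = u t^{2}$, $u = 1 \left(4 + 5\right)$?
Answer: $\frac{449647095163}{8921184} \approx 50402.0$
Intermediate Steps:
$u = 9$ ($u = 1 \cdot 9 = 9$)
$p{\left(t \right)} = 9 t^{2}$
$\left(\left(\frac{2730}{-2546} + \frac{12269}{-4041 - 2967}\right) + p{\left(81 \right)}\right) - 8644 = \left(\left(\frac{2730}{-2546} + \frac{12269}{-4041 - 2967}\right) + 9 \cdot 81^{2}\right) - 8644 = \left(\left(2730 \left(- \frac{1}{2546}\right) + \frac{12269}{-4041 - 2967}\right) + 9 \cdot 6561\right) - 8644 = \left(\left(- \frac{1365}{1273} + \frac{12269}{-7008}\right) + 59049\right) - 8644 = \left(\left(- \frac{1365}{1273} + 12269 \left(- \frac{1}{7008}\right)\right) + 59049\right) - 8644 = \left(\left(- \frac{1365}{1273} - \frac{12269}{7008}\right) + 59049\right) - 8644 = \left(- \frac{25184357}{8921184} + 59049\right) - 8644 = \frac{526761809659}{8921184} - 8644 = \frac{449647095163}{8921184}$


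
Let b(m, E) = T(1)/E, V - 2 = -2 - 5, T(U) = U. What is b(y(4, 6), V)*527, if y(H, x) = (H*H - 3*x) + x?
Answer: -527/5 ≈ -105.40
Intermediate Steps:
V = -5 (V = 2 + (-2 - 5) = 2 - 7 = -5)
y(H, x) = H² - 2*x (y(H, x) = (H² - 3*x) + x = H² - 2*x)
b(m, E) = 1/E
b(y(4, 6), V)*527 = 527/(-5) = -⅕*527 = -527/5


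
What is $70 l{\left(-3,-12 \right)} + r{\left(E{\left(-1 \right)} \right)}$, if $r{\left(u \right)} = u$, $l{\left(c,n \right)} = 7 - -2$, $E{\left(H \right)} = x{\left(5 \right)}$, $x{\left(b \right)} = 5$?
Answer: $635$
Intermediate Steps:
$E{\left(H \right)} = 5$
$l{\left(c,n \right)} = 9$ ($l{\left(c,n \right)} = 7 + 2 = 9$)
$70 l{\left(-3,-12 \right)} + r{\left(E{\left(-1 \right)} \right)} = 70 \cdot 9 + 5 = 630 + 5 = 635$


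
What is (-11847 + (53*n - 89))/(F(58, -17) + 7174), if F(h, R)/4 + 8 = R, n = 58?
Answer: -1477/1179 ≈ -1.2528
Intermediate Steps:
F(h, R) = -32 + 4*R
(-11847 + (53*n - 89))/(F(58, -17) + 7174) = (-11847 + (53*58 - 89))/((-32 + 4*(-17)) + 7174) = (-11847 + (3074 - 89))/((-32 - 68) + 7174) = (-11847 + 2985)/(-100 + 7174) = -8862/7074 = -8862*1/7074 = -1477/1179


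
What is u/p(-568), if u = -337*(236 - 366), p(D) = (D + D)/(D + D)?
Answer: 43810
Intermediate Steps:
p(D) = 1 (p(D) = (2*D)/((2*D)) = (2*D)*(1/(2*D)) = 1)
u = 43810 (u = -337*(-130) = 43810)
u/p(-568) = 43810/1 = 43810*1 = 43810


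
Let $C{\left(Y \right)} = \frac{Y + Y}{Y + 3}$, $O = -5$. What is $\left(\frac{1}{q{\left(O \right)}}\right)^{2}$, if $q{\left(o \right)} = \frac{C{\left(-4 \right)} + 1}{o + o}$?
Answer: $\frac{100}{81} \approx 1.2346$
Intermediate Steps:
$C{\left(Y \right)} = \frac{2 Y}{3 + Y}$
$q{\left(o \right)} = \frac{9}{2 o}$ ($q{\left(o \right)} = \frac{2 \left(-4\right) \frac{1}{3 - 4} + 1}{o + o} = \frac{2 \left(-4\right) \frac{1}{-1} + 1}{2 o} = \left(2 \left(-4\right) \left(-1\right) + 1\right) \frac{1}{2 o} = \left(8 + 1\right) \frac{1}{2 o} = 9 \frac{1}{2 o} = \frac{9}{2 o}$)
$\left(\frac{1}{q{\left(O \right)}}\right)^{2} = \left(\frac{1}{\frac{9}{2} \frac{1}{-5}}\right)^{2} = \left(\frac{1}{\frac{9}{2} \left(- \frac{1}{5}\right)}\right)^{2} = \left(\frac{1}{- \frac{9}{10}}\right)^{2} = \left(- \frac{10}{9}\right)^{2} = \frac{100}{81}$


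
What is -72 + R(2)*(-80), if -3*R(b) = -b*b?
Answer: -536/3 ≈ -178.67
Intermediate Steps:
R(b) = b²/3 (R(b) = -(-1)*b*b/3 = -(-1)*b²/3 = b²/3)
-72 + R(2)*(-80) = -72 + ((⅓)*2²)*(-80) = -72 + ((⅓)*4)*(-80) = -72 + (4/3)*(-80) = -72 - 320/3 = -536/3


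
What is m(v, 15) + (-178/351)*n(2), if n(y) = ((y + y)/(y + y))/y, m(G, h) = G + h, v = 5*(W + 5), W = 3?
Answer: 19216/351 ≈ 54.746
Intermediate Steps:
v = 40 (v = 5*(3 + 5) = 5*8 = 40)
n(y) = 1/y (n(y) = ((2*y)/((2*y)))/y = ((2*y)*(1/(2*y)))/y = 1/y)
m(v, 15) + (-178/351)*n(2) = (40 + 15) - 178/351/2 = 55 - 178*1/351*(½) = 55 - 178/351*½ = 55 - 89/351 = 19216/351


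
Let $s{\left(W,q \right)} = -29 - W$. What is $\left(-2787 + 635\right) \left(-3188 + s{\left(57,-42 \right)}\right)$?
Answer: $7045648$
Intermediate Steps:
$\left(-2787 + 635\right) \left(-3188 + s{\left(57,-42 \right)}\right) = \left(-2787 + 635\right) \left(-3188 - 86\right) = - 2152 \left(-3188 - 86\right) = \left(-2152\right) \left(-3274\right) = 7045648$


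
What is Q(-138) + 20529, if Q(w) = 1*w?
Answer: 20391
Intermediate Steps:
Q(w) = w
Q(-138) + 20529 = -138 + 20529 = 20391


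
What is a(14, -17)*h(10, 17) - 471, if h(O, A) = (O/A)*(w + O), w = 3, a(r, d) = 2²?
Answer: -7487/17 ≈ -440.41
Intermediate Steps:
a(r, d) = 4
h(O, A) = O*(3 + O)/A (h(O, A) = (O/A)*(3 + O) = O*(3 + O)/A)
a(14, -17)*h(10, 17) - 471 = 4*(10*(3 + 10)/17) - 471 = 4*(10*(1/17)*13) - 471 = 4*(130/17) - 471 = 520/17 - 471 = -7487/17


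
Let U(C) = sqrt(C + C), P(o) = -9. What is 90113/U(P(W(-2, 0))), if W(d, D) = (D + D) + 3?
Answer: -90113*I*sqrt(2)/6 ≈ -21240.0*I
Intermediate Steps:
W(d, D) = 3 + 2*D (W(d, D) = 2*D + 3 = 3 + 2*D)
U(C) = sqrt(2)*sqrt(C) (U(C) = sqrt(2*C) = sqrt(2)*sqrt(C))
90113/U(P(W(-2, 0))) = 90113/((sqrt(2)*sqrt(-9))) = 90113/((sqrt(2)*(3*I))) = 90113/((3*I*sqrt(2))) = 90113*(-I*sqrt(2)/6) = -90113*I*sqrt(2)/6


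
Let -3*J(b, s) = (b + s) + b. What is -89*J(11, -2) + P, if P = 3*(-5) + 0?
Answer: 1735/3 ≈ 578.33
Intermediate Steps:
J(b, s) = -2*b/3 - s/3 (J(b, s) = -((b + s) + b)/3 = -(s + 2*b)/3 = -2*b/3 - s/3)
P = -15 (P = -15 + 0 = -15)
-89*J(11, -2) + P = -89*(-2/3*11 - 1/3*(-2)) - 15 = -89*(-22/3 + 2/3) - 15 = -89*(-20/3) - 15 = 1780/3 - 15 = 1735/3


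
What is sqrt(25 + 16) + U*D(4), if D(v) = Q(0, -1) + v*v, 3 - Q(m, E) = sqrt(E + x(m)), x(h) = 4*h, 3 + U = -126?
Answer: -2451 + sqrt(41) + 129*I ≈ -2444.6 + 129.0*I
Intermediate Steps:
U = -129 (U = -3 - 126 = -129)
Q(m, E) = 3 - sqrt(E + 4*m)
D(v) = 3 + v**2 - I (D(v) = (3 - sqrt(-1 + 4*0)) + v*v = (3 - sqrt(-1 + 0)) + v**2 = (3 - sqrt(-1)) + v**2 = (3 - I) + v**2 = 3 + v**2 - I)
sqrt(25 + 16) + U*D(4) = sqrt(25 + 16) - 129*(3 + 4**2 - I) = sqrt(41) - 129*(3 + 16 - I) = sqrt(41) - 129*(19 - I) = sqrt(41) + (-2451 + 129*I) = -2451 + sqrt(41) + 129*I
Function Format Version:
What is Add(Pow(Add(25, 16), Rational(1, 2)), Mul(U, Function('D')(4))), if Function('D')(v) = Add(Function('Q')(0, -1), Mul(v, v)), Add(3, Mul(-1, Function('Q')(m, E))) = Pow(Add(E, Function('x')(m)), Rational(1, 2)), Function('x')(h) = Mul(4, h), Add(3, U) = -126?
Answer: Add(-2451, Pow(41, Rational(1, 2)), Mul(129, I)) ≈ Add(-2444.6, Mul(129.00, I))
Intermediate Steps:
U = -129 (U = Add(-3, -126) = -129)
Function('Q')(m, E) = Add(3, Mul(-1, Pow(Add(E, Mul(4, m)), Rational(1, 2))))
Function('D')(v) = Add(3, Pow(v, 2), Mul(-1, I)) (Function('D')(v) = Add(Add(3, Mul(-1, Pow(Add(-1, Mul(4, 0)), Rational(1, 2)))), Mul(v, v)) = Add(Add(3, Mul(-1, Pow(Add(-1, 0), Rational(1, 2)))), Pow(v, 2)) = Add(Add(3, Mul(-1, Pow(-1, Rational(1, 2)))), Pow(v, 2)) = Add(Add(3, Mul(-1, I)), Pow(v, 2)) = Add(3, Pow(v, 2), Mul(-1, I)))
Add(Pow(Add(25, 16), Rational(1, 2)), Mul(U, Function('D')(4))) = Add(Pow(Add(25, 16), Rational(1, 2)), Mul(-129, Add(3, Pow(4, 2), Mul(-1, I)))) = Add(Pow(41, Rational(1, 2)), Mul(-129, Add(3, 16, Mul(-1, I)))) = Add(Pow(41, Rational(1, 2)), Mul(-129, Add(19, Mul(-1, I)))) = Add(Pow(41, Rational(1, 2)), Add(-2451, Mul(129, I))) = Add(-2451, Pow(41, Rational(1, 2)), Mul(129, I))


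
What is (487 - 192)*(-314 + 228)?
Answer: -25370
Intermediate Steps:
(487 - 192)*(-314 + 228) = 295*(-86) = -25370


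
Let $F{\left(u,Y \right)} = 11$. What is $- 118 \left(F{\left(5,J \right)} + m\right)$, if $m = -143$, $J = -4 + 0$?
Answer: $15576$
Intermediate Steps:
$J = -4$
$- 118 \left(F{\left(5,J \right)} + m\right) = - 118 \left(11 - 143\right) = \left(-118\right) \left(-132\right) = 15576$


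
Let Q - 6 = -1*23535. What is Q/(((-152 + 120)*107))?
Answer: 23529/3424 ≈ 6.8718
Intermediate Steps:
Q = -23529 (Q = 6 - 1*23535 = 6 - 23535 = -23529)
Q/(((-152 + 120)*107)) = -23529*1/(107*(-152 + 120)) = -23529/((-32*107)) = -23529/(-3424) = -23529*(-1/3424) = 23529/3424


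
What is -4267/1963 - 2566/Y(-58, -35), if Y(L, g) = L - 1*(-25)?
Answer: 4896247/64779 ≈ 75.584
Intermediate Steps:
Y(L, g) = 25 + L (Y(L, g) = L + 25 = 25 + L)
-4267/1963 - 2566/Y(-58, -35) = -4267/1963 - 2566/(25 - 58) = -4267*1/1963 - 2566/(-33) = -4267/1963 - 2566*(-1/33) = -4267/1963 + 2566/33 = 4896247/64779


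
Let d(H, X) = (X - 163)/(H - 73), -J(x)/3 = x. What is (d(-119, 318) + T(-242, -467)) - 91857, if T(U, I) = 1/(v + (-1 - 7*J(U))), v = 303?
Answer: -21075855353/229440 ≈ -91858.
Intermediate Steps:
J(x) = -3*x
d(H, X) = (-163 + X)/(-73 + H)
T(U, I) = 1/(302 + 21*U) (T(U, I) = 1/(303 + (-1 - (-21)*U)) = 1/(303 + (-1 + 21*U)) = 1/(302 + 21*U))
(d(-119, 318) + T(-242, -467)) - 91857 = ((-163 + 318)/(-73 - 119) + 1/(302 + 21*(-242))) - 91857 = (155/(-192) + 1/(302 - 5082)) - 91857 = (-1/192*155 + 1/(-4780)) - 91857 = (-155/192 - 1/4780) - 91857 = -185273/229440 - 91857 = -21075855353/229440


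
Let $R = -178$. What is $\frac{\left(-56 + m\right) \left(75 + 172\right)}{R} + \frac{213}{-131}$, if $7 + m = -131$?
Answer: $\frac{3119672}{11659} \approx 267.58$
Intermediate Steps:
$m = -138$ ($m = -7 - 131 = -138$)
$\frac{\left(-56 + m\right) \left(75 + 172\right)}{R} + \frac{213}{-131} = \frac{\left(-56 - 138\right) \left(75 + 172\right)}{-178} + \frac{213}{-131} = \left(-194\right) 247 \left(- \frac{1}{178}\right) + 213 \left(- \frac{1}{131}\right) = \left(-47918\right) \left(- \frac{1}{178}\right) - \frac{213}{131} = \frac{23959}{89} - \frac{213}{131} = \frac{3119672}{11659}$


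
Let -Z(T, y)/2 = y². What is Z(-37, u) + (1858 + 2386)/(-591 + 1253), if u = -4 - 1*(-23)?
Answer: -236860/331 ≈ -715.59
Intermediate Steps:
u = 19 (u = -4 + 23 = 19)
Z(T, y) = -2*y²
Z(-37, u) + (1858 + 2386)/(-591 + 1253) = -2*19² + (1858 + 2386)/(-591 + 1253) = -2*361 + 4244/662 = -722 + 4244*(1/662) = -722 + 2122/331 = -236860/331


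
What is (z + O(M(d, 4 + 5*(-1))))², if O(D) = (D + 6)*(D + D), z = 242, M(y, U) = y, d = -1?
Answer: 53824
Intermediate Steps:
O(D) = 2*D*(6 + D) (O(D) = (6 + D)*(2*D) = 2*D*(6 + D))
(z + O(M(d, 4 + 5*(-1))))² = (242 + 2*(-1)*(6 - 1))² = (242 + 2*(-1)*5)² = (242 - 10)² = 232² = 53824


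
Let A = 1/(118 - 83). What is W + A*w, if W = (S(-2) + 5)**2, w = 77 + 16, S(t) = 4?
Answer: 2928/35 ≈ 83.657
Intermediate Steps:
w = 93
W = 81 (W = (4 + 5)**2 = 9**2 = 81)
A = 1/35 ≈ 0.028571
W + A*w = 81 + (1/35)*93 = 81 + 93/35 = 2928/35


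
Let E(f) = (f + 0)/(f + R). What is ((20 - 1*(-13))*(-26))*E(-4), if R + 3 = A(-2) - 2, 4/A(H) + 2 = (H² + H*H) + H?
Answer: -429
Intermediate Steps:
A(H) = 4/(-2 + H + 2*H²) (A(H) = 4/(-2 + ((H² + H*H) + H)) = 4/(-2 + ((H² + H²) + H)) = 4/(-2 + (2*H² + H)) = 4/(-2 + (H + 2*H²)) = 4/(-2 + H + 2*H²))
R = -4 (R = -3 + (4/(-2 - 2 + 2*(-2)²) - 2) = -3 + (4/(-2 - 2 + 2*4) - 2) = -3 + (4/(-2 - 2 + 8) - 2) = -3 + (4/4 - 2) = -3 + (4*(¼) - 2) = -3 + (1 - 2) = -3 - 1 = -4)
E(f) = f/(-4 + f) (E(f) = (f + 0)/(f - 4) = f/(-4 + f))
((20 - 1*(-13))*(-26))*E(-4) = ((20 - 1*(-13))*(-26))*(-4/(-4 - 4)) = ((20 + 13)*(-26))*(-4/(-8)) = (33*(-26))*(-4*(-⅛)) = -858*½ = -429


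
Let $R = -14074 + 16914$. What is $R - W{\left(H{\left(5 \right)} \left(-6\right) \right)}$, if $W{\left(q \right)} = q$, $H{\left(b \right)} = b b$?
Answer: $2990$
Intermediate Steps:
$H{\left(b \right)} = b^{2}$
$R = 2840$
$R - W{\left(H{\left(5 \right)} \left(-6\right) \right)} = 2840 - 5^{2} \left(-6\right) = 2840 - 25 \left(-6\right) = 2840 - -150 = 2840 + 150 = 2990$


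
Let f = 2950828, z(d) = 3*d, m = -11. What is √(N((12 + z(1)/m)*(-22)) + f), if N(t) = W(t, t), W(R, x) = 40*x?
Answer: 2*√735127 ≈ 1714.8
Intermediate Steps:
N(t) = 40*t
√(N((12 + z(1)/m)*(-22)) + f) = √(40*((12 + (3*1)/(-11))*(-22)) + 2950828) = √(40*((12 + 3*(-1/11))*(-22)) + 2950828) = √(40*((12 - 3/11)*(-22)) + 2950828) = √(40*((129/11)*(-22)) + 2950828) = √(40*(-258) + 2950828) = √(-10320 + 2950828) = √2940508 = 2*√735127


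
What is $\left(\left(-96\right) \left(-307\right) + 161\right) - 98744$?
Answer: $-69111$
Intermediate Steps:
$\left(\left(-96\right) \left(-307\right) + 161\right) - 98744 = \left(29472 + 161\right) - 98744 = 29633 - 98744 = -69111$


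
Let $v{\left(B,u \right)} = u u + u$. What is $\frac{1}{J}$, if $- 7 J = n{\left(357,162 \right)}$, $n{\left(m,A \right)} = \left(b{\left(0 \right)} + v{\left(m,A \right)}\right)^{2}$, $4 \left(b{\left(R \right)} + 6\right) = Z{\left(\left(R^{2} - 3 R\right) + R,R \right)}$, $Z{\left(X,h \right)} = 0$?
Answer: $- \frac{7}{696960000} \approx -1.0044 \cdot 10^{-8}$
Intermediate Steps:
$b{\left(R \right)} = -6$ ($b{\left(R \right)} = -6 + \frac{1}{4} \cdot 0 = -6 + 0 = -6$)
$v{\left(B,u \right)} = u + u^{2}$ ($v{\left(B,u \right)} = u^{2} + u = u + u^{2}$)
$n{\left(m,A \right)} = \left(-6 + A \left(1 + A\right)\right)^{2}$
$J = - \frac{696960000}{7}$ ($J = - \frac{\left(-6 + 162 \left(1 + 162\right)\right)^{2}}{7} = - \frac{\left(-6 + 162 \cdot 163\right)^{2}}{7} = - \frac{\left(-6 + 26406\right)^{2}}{7} = - \frac{26400^{2}}{7} = \left(- \frac{1}{7}\right) 696960000 = - \frac{696960000}{7} \approx -9.9566 \cdot 10^{7}$)
$\frac{1}{J} = \frac{1}{- \frac{696960000}{7}} = - \frac{7}{696960000}$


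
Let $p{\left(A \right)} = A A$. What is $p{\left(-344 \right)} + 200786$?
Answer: $319122$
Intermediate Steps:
$p{\left(A \right)} = A^{2}$
$p{\left(-344 \right)} + 200786 = \left(-344\right)^{2} + 200786 = 118336 + 200786 = 319122$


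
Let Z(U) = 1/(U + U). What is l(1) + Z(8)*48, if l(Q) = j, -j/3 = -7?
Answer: 24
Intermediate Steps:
Z(U) = 1/(2*U)
j = 21 (j = -3*(-7) = 21)
l(Q) = 21
l(1) + Z(8)*48 = 21 + ((½)/8)*48 = 21 + ((½)*(⅛))*48 = 21 + (1/16)*48 = 21 + 3 = 24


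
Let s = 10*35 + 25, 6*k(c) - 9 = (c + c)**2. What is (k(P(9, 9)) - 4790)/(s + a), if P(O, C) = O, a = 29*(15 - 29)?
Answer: 9469/62 ≈ 152.73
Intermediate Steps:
a = -406 (a = 29*(-14) = -406)
k(c) = 3/2 + 2*c**2/3 (k(c) = 3/2 + (c + c)**2/6 = 3/2 + (2*c)**2/6 = 3/2 + (4*c**2)/6 = 3/2 + 2*c**2/3)
s = 375 (s = 350 + 25 = 375)
(k(P(9, 9)) - 4790)/(s + a) = ((3/2 + (2/3)*9**2) - 4790)/(375 - 406) = ((3/2 + (2/3)*81) - 4790)/(-31) = ((3/2 + 54) - 4790)*(-1/31) = (111/2 - 4790)*(-1/31) = -9469/2*(-1/31) = 9469/62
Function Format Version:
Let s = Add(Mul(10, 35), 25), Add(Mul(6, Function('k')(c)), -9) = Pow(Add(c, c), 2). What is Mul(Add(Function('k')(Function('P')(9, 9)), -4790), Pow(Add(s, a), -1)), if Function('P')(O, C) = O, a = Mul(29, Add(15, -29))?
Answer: Rational(9469, 62) ≈ 152.73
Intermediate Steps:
a = -406 (a = Mul(29, -14) = -406)
Function('k')(c) = Add(Rational(3, 2), Mul(Rational(2, 3), Pow(c, 2))) (Function('k')(c) = Add(Rational(3, 2), Mul(Rational(1, 6), Pow(Add(c, c), 2))) = Add(Rational(3, 2), Mul(Rational(1, 6), Pow(Mul(2, c), 2))) = Add(Rational(3, 2), Mul(Rational(1, 6), Mul(4, Pow(c, 2)))) = Add(Rational(3, 2), Mul(Rational(2, 3), Pow(c, 2))))
s = 375 (s = Add(350, 25) = 375)
Mul(Add(Function('k')(Function('P')(9, 9)), -4790), Pow(Add(s, a), -1)) = Mul(Add(Add(Rational(3, 2), Mul(Rational(2, 3), Pow(9, 2))), -4790), Pow(Add(375, -406), -1)) = Mul(Add(Add(Rational(3, 2), Mul(Rational(2, 3), 81)), -4790), Pow(-31, -1)) = Mul(Add(Add(Rational(3, 2), 54), -4790), Rational(-1, 31)) = Mul(Add(Rational(111, 2), -4790), Rational(-1, 31)) = Mul(Rational(-9469, 2), Rational(-1, 31)) = Rational(9469, 62)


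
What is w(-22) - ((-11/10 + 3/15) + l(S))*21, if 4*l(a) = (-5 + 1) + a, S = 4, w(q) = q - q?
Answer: 189/10 ≈ 18.900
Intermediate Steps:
w(q) = 0
l(a) = -1 + a/4 (l(a) = ((-5 + 1) + a)/4 = (-4 + a)/4 = -1 + a/4)
w(-22) - ((-11/10 + 3/15) + l(S))*21 = 0 - ((-11/10 + 3/15) + (-1 + (¼)*4))*21 = 0 - ((-11*⅒ + 3*(1/15)) + (-1 + 1))*21 = 0 - ((-11/10 + ⅕) + 0)*21 = 0 - (-9/10 + 0)*21 = 0 - (-9)*21/10 = 0 - 1*(-189/10) = 0 + 189/10 = 189/10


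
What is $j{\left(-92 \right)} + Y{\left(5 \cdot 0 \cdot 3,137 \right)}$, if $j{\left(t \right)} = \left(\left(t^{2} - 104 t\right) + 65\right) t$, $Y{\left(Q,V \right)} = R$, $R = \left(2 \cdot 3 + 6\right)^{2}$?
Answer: $-1664780$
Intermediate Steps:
$R = 144$ ($R = \left(6 + 6\right)^{2} = 12^{2} = 144$)
$Y{\left(Q,V \right)} = 144$
$j{\left(t \right)} = t \left(65 + t^{2} - 104 t\right)$ ($j{\left(t \right)} = \left(65 + t^{2} - 104 t\right) t = t \left(65 + t^{2} - 104 t\right)$)
$j{\left(-92 \right)} + Y{\left(5 \cdot 0 \cdot 3,137 \right)} = - 92 \left(65 + \left(-92\right)^{2} - -9568\right) + 144 = - 92 \left(65 + 8464 + 9568\right) + 144 = \left(-92\right) 18097 + 144 = -1664924 + 144 = -1664780$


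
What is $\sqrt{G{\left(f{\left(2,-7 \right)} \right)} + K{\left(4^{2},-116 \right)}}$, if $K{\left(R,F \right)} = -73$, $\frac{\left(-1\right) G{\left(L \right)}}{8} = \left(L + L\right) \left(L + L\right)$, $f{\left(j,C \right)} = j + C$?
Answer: $3 i \sqrt{97} \approx 29.547 i$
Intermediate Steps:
$f{\left(j,C \right)} = C + j$
$G{\left(L \right)} = - 32 L^{2}$ ($G{\left(L \right)} = - 8 \left(L + L\right) \left(L + L\right) = - 8 \cdot 2 L 2 L = - 8 \cdot 4 L^{2} = - 32 L^{2}$)
$\sqrt{G{\left(f{\left(2,-7 \right)} \right)} + K{\left(4^{2},-116 \right)}} = \sqrt{- 32 \left(-7 + 2\right)^{2} - 73} = \sqrt{- 32 \left(-5\right)^{2} - 73} = \sqrt{\left(-32\right) 25 - 73} = \sqrt{-800 - 73} = \sqrt{-873} = 3 i \sqrt{97}$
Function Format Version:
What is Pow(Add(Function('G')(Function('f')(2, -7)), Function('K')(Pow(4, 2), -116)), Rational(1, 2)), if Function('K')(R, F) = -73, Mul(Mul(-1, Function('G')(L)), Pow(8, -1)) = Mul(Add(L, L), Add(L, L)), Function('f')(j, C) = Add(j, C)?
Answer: Mul(3, I, Pow(97, Rational(1, 2))) ≈ Mul(29.547, I)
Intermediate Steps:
Function('f')(j, C) = Add(C, j)
Function('G')(L) = Mul(-32, Pow(L, 2)) (Function('G')(L) = Mul(-8, Mul(Add(L, L), Add(L, L))) = Mul(-8, Mul(Mul(2, L), Mul(2, L))) = Mul(-8, Mul(4, Pow(L, 2))) = Mul(-32, Pow(L, 2)))
Pow(Add(Function('G')(Function('f')(2, -7)), Function('K')(Pow(4, 2), -116)), Rational(1, 2)) = Pow(Add(Mul(-32, Pow(Add(-7, 2), 2)), -73), Rational(1, 2)) = Pow(Add(Mul(-32, Pow(-5, 2)), -73), Rational(1, 2)) = Pow(Add(Mul(-32, 25), -73), Rational(1, 2)) = Pow(Add(-800, -73), Rational(1, 2)) = Pow(-873, Rational(1, 2)) = Mul(3, I, Pow(97, Rational(1, 2)))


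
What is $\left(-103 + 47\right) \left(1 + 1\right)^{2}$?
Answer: $-224$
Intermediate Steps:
$\left(-103 + 47\right) \left(1 + 1\right)^{2} = - 56 \cdot 2^{2} = \left(-56\right) 4 = -224$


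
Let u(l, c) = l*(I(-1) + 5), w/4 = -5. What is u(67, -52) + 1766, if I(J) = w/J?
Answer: 3441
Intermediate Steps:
w = -20 (w = 4*(-5) = -20)
I(J) = -20/J
u(l, c) = 25*l (u(l, c) = l*(-20/(-1) + 5) = l*(-20*(-1) + 5) = l*(20 + 5) = l*25 = 25*l)
u(67, -52) + 1766 = 25*67 + 1766 = 1675 + 1766 = 3441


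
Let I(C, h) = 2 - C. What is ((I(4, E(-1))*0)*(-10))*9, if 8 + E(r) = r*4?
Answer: 0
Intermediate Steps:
E(r) = -8 + 4*r (E(r) = -8 + r*4 = -8 + 4*r)
((I(4, E(-1))*0)*(-10))*9 = (((2 - 1*4)*0)*(-10))*9 = (((2 - 4)*0)*(-10))*9 = (-2*0*(-10))*9 = (0*(-10))*9 = 0*9 = 0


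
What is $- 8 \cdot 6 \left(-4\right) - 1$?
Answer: $191$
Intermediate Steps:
$- 8 \cdot 6 \left(-4\right) - 1 = \left(-8\right) \left(-24\right) - 1 = 192 - 1 = 191$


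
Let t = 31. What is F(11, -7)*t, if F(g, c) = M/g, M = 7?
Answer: 217/11 ≈ 19.727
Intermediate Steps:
F(g, c) = 7/g
F(11, -7)*t = (7/11)*31 = 217/11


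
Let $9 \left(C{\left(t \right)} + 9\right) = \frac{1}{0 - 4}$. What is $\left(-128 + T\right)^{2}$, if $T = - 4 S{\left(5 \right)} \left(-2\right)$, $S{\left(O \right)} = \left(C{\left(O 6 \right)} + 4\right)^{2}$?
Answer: $\frac{144600625}{26244} \approx 5509.9$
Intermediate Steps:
$C{\left(t \right)} = - \frac{325}{36}$ ($C{\left(t \right)} = -9 + \frac{1}{9 \left(0 - 4\right)} = -9 + \frac{1}{9 \left(-4\right)} = -9 + \frac{1}{9} \left(- \frac{1}{4}\right) = -9 - \frac{1}{36} = - \frac{325}{36}$)
$S{\left(O \right)} = \frac{32761}{1296}$ ($S{\left(O \right)} = \left(- \frac{325}{36} + 4\right)^{2} = \left(- \frac{181}{36}\right)^{2} = \frac{32761}{1296}$)
$T = \frac{32761}{162}$ ($T = \left(-4\right) \frac{32761}{1296} \left(-2\right) = \left(- \frac{32761}{324}\right) \left(-2\right) = \frac{32761}{162} \approx 202.23$)
$\left(-128 + T\right)^{2} = \left(-128 + \frac{32761}{162}\right)^{2} = \left(\frac{12025}{162}\right)^{2} = \frac{144600625}{26244}$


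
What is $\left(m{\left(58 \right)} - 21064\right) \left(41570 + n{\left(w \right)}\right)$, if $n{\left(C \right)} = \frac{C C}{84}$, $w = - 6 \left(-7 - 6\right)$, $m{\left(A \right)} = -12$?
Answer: $- \frac{6143590772}{7} \approx -8.7766 \cdot 10^{8}$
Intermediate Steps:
$w = 78$ ($w = \left(-6\right) \left(-13\right) = 78$)
$n{\left(C \right)} = \frac{C^{2}}{84}$ ($n{\left(C \right)} = C^{2} \cdot \frac{1}{84} = \frac{C^{2}}{84}$)
$\left(m{\left(58 \right)} - 21064\right) \left(41570 + n{\left(w \right)}\right) = \left(-12 - 21064\right) \left(41570 + \frac{78^{2}}{84}\right) = - 21076 \left(41570 + \frac{1}{84} \cdot 6084\right) = - 21076 \left(41570 + \frac{507}{7}\right) = \left(-21076\right) \frac{291497}{7} = - \frac{6143590772}{7}$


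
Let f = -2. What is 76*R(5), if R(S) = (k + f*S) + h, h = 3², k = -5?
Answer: -456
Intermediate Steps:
h = 9
R(S) = 4 - 2*S (R(S) = (-5 - 2*S) + 9 = 4 - 2*S)
76*R(5) = 76*(4 - 2*5) = 76*(4 - 10) = 76*(-6) = -456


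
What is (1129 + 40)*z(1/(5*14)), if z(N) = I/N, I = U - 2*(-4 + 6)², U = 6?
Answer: -163660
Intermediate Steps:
I = -2 (I = 6 - 2*(-4 + 6)² = 6 - 2*2² = 6 - 2*4 = 6 - 8 = -2)
z(N) = -2/N
(1129 + 40)*z(1/(5*14)) = (1129 + 40)*(-2*5*14) = 1169*(-2/(1/70)) = 1169*(-2/1/70) = 1169*(-2*70) = 1169*(-140) = -163660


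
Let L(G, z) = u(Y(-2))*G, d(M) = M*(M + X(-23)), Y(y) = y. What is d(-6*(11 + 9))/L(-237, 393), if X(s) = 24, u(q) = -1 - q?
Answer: -3840/79 ≈ -48.608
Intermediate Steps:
d(M) = M*(24 + M) (d(M) = M*(M + 24) = M*(24 + M))
L(G, z) = G (L(G, z) = (-1 - 1*(-2))*G = (-1 + 2)*G = 1*G = G)
d(-6*(11 + 9))/L(-237, 393) = ((-6*(11 + 9))*(24 - 6*(11 + 9)))/(-237) = ((-6*20)*(24 - 6*20))*(-1/237) = -120*(24 - 120)*(-1/237) = -120*(-96)*(-1/237) = 11520*(-1/237) = -3840/79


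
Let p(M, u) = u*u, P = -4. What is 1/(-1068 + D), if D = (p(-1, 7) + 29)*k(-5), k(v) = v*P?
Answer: 1/492 ≈ 0.0020325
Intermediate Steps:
p(M, u) = u²
k(v) = -4*v (k(v) = v*(-4) = -4*v)
D = 1560 (D = (7² + 29)*(-4*(-5)) = (49 + 29)*20 = 78*20 = 1560)
1/(-1068 + D) = 1/(-1068 + 1560) = 1/492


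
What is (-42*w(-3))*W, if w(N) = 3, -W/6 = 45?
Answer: 34020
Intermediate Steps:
W = -270 (W = -6*45 = -270)
(-42*w(-3))*W = -42*3*(-270) = -126*(-270) = 34020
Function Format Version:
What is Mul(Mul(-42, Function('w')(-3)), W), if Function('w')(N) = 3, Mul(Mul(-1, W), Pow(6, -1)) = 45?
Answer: 34020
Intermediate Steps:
W = -270 (W = Mul(-6, 45) = -270)
Mul(Mul(-42, Function('w')(-3)), W) = Mul(Mul(-42, 3), -270) = Mul(-126, -270) = 34020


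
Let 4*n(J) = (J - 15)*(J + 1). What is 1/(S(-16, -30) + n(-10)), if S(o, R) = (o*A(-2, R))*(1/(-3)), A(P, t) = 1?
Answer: 12/739 ≈ 0.016238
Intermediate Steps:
n(J) = (1 + J)*(-15 + J)/4 (n(J) = ((J - 15)*(J + 1))/4 = ((-15 + J)*(1 + J))/4 = ((1 + J)*(-15 + J))/4 = (1 + J)*(-15 + J)/4)
S(o, R) = -o/3 (S(o, R) = (o*1)*(1/(-3)) = o*(1*(-⅓)) = o*(-⅓) = -o/3)
1/(S(-16, -30) + n(-10)) = 1/(-⅓*(-16) + (-15/4 - 7/2*(-10) + (¼)*(-10)²)) = 1/(16/3 + (-15/4 + 35 + (¼)*100)) = 1/(16/3 + (-15/4 + 35 + 25)) = 1/(16/3 + 225/4) = 1/(739/12) = 12/739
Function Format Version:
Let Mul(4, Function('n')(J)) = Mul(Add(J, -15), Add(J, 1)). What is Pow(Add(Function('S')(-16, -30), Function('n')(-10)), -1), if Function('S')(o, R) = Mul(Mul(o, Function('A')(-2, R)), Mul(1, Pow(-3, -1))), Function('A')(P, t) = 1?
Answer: Rational(12, 739) ≈ 0.016238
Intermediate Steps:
Function('n')(J) = Mul(Rational(1, 4), Add(1, J), Add(-15, J)) (Function('n')(J) = Mul(Rational(1, 4), Mul(Add(J, -15), Add(J, 1))) = Mul(Rational(1, 4), Mul(Add(-15, J), Add(1, J))) = Mul(Rational(1, 4), Mul(Add(1, J), Add(-15, J))) = Mul(Rational(1, 4), Add(1, J), Add(-15, J)))
Function('S')(o, R) = Mul(Rational(-1, 3), o) (Function('S')(o, R) = Mul(Mul(o, 1), Mul(1, Pow(-3, -1))) = Mul(o, Mul(1, Rational(-1, 3))) = Mul(o, Rational(-1, 3)) = Mul(Rational(-1, 3), o))
Pow(Add(Function('S')(-16, -30), Function('n')(-10)), -1) = Pow(Add(Mul(Rational(-1, 3), -16), Add(Rational(-15, 4), Mul(Rational(-7, 2), -10), Mul(Rational(1, 4), Pow(-10, 2)))), -1) = Pow(Add(Rational(16, 3), Add(Rational(-15, 4), 35, Mul(Rational(1, 4), 100))), -1) = Pow(Add(Rational(16, 3), Add(Rational(-15, 4), 35, 25)), -1) = Pow(Add(Rational(16, 3), Rational(225, 4)), -1) = Pow(Rational(739, 12), -1) = Rational(12, 739)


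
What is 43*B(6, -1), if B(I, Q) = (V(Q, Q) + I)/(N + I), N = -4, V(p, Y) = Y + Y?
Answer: 86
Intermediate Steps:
V(p, Y) = 2*Y
B(I, Q) = (I + 2*Q)/(-4 + I) (B(I, Q) = (2*Q + I)/(-4 + I) = (I + 2*Q)/(-4 + I))
43*B(6, -1) = 43*((6 + 2*(-1))/(-4 + 6)) = 43*((6 - 2)/2) = 43*((½)*4) = 43*2 = 86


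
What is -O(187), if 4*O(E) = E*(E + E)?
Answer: -34969/2 ≈ -17485.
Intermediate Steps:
O(E) = E**2/2 (O(E) = (E*(E + E))/4 = (E*(2*E))/4 = (2*E**2)/4 = E**2/2)
-O(187) = -187**2/2 = -34969/2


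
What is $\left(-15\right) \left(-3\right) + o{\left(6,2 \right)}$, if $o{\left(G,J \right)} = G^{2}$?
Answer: $81$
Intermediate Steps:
$\left(-15\right) \left(-3\right) + o{\left(6,2 \right)} = \left(-15\right) \left(-3\right) + 6^{2} = 45 + 36 = 81$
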